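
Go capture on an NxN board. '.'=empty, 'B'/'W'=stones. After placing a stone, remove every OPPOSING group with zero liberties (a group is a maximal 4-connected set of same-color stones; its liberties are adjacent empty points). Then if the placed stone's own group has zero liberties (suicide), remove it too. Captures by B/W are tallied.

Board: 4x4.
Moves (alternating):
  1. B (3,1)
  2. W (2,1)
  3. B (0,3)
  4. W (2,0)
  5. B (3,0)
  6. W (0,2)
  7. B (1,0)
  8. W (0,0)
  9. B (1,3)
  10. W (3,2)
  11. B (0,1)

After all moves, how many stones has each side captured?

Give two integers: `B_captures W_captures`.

Answer: 1 2

Derivation:
Move 1: B@(3,1) -> caps B=0 W=0
Move 2: W@(2,1) -> caps B=0 W=0
Move 3: B@(0,3) -> caps B=0 W=0
Move 4: W@(2,0) -> caps B=0 W=0
Move 5: B@(3,0) -> caps B=0 W=0
Move 6: W@(0,2) -> caps B=0 W=0
Move 7: B@(1,0) -> caps B=0 W=0
Move 8: W@(0,0) -> caps B=0 W=0
Move 9: B@(1,3) -> caps B=0 W=0
Move 10: W@(3,2) -> caps B=0 W=2
Move 11: B@(0,1) -> caps B=1 W=2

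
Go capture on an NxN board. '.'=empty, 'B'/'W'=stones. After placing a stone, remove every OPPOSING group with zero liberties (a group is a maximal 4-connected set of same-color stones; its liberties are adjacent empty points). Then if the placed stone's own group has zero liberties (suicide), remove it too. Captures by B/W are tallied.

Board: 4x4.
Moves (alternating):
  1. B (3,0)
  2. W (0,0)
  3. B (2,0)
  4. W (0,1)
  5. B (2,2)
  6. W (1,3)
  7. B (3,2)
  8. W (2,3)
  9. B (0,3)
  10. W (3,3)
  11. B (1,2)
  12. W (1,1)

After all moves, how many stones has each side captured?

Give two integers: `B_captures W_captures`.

Answer: 3 0

Derivation:
Move 1: B@(3,0) -> caps B=0 W=0
Move 2: W@(0,0) -> caps B=0 W=0
Move 3: B@(2,0) -> caps B=0 W=0
Move 4: W@(0,1) -> caps B=0 W=0
Move 5: B@(2,2) -> caps B=0 W=0
Move 6: W@(1,3) -> caps B=0 W=0
Move 7: B@(3,2) -> caps B=0 W=0
Move 8: W@(2,3) -> caps B=0 W=0
Move 9: B@(0,3) -> caps B=0 W=0
Move 10: W@(3,3) -> caps B=0 W=0
Move 11: B@(1,2) -> caps B=3 W=0
Move 12: W@(1,1) -> caps B=3 W=0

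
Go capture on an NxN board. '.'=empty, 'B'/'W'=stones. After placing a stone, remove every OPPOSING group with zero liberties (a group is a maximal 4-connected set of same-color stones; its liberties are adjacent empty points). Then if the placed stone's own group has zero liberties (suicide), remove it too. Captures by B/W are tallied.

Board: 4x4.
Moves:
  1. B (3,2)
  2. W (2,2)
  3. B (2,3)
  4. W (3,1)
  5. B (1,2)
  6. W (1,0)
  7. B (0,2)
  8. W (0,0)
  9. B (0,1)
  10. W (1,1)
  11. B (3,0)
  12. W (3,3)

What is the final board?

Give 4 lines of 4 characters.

Answer: WBB.
WWB.
..WB
BW.W

Derivation:
Move 1: B@(3,2) -> caps B=0 W=0
Move 2: W@(2,2) -> caps B=0 W=0
Move 3: B@(2,3) -> caps B=0 W=0
Move 4: W@(3,1) -> caps B=0 W=0
Move 5: B@(1,2) -> caps B=0 W=0
Move 6: W@(1,0) -> caps B=0 W=0
Move 7: B@(0,2) -> caps B=0 W=0
Move 8: W@(0,0) -> caps B=0 W=0
Move 9: B@(0,1) -> caps B=0 W=0
Move 10: W@(1,1) -> caps B=0 W=0
Move 11: B@(3,0) -> caps B=0 W=0
Move 12: W@(3,3) -> caps B=0 W=1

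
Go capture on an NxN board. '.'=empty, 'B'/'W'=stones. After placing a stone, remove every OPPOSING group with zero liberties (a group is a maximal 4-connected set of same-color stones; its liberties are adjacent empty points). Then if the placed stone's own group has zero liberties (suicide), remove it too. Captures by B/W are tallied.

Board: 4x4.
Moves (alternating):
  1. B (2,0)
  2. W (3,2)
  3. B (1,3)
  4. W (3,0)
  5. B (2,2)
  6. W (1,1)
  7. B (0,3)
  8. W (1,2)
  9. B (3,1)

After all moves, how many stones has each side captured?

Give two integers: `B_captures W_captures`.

Move 1: B@(2,0) -> caps B=0 W=0
Move 2: W@(3,2) -> caps B=0 W=0
Move 3: B@(1,3) -> caps B=0 W=0
Move 4: W@(3,0) -> caps B=0 W=0
Move 5: B@(2,2) -> caps B=0 W=0
Move 6: W@(1,1) -> caps B=0 W=0
Move 7: B@(0,3) -> caps B=0 W=0
Move 8: W@(1,2) -> caps B=0 W=0
Move 9: B@(3,1) -> caps B=1 W=0

Answer: 1 0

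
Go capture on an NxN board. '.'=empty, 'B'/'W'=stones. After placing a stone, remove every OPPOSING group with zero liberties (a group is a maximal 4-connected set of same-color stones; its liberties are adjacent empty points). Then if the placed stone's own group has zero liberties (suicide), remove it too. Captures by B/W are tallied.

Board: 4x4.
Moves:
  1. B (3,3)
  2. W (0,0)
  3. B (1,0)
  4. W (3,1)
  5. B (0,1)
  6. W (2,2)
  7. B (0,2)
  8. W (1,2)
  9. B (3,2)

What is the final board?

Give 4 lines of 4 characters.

Answer: .BB.
B.W.
..W.
.WBB

Derivation:
Move 1: B@(3,3) -> caps B=0 W=0
Move 2: W@(0,0) -> caps B=0 W=0
Move 3: B@(1,0) -> caps B=0 W=0
Move 4: W@(3,1) -> caps B=0 W=0
Move 5: B@(0,1) -> caps B=1 W=0
Move 6: W@(2,2) -> caps B=1 W=0
Move 7: B@(0,2) -> caps B=1 W=0
Move 8: W@(1,2) -> caps B=1 W=0
Move 9: B@(3,2) -> caps B=1 W=0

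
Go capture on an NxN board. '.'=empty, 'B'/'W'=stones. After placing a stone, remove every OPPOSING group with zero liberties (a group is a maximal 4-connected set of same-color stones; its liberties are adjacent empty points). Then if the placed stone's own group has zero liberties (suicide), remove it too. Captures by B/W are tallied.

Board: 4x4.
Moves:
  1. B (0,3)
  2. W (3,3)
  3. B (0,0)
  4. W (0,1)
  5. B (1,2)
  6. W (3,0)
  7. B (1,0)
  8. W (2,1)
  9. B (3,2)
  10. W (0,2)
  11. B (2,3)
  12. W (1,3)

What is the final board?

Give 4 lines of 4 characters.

Move 1: B@(0,3) -> caps B=0 W=0
Move 2: W@(3,3) -> caps B=0 W=0
Move 3: B@(0,0) -> caps B=0 W=0
Move 4: W@(0,1) -> caps B=0 W=0
Move 5: B@(1,2) -> caps B=0 W=0
Move 6: W@(3,0) -> caps B=0 W=0
Move 7: B@(1,0) -> caps B=0 W=0
Move 8: W@(2,1) -> caps B=0 W=0
Move 9: B@(3,2) -> caps B=0 W=0
Move 10: W@(0,2) -> caps B=0 W=0
Move 11: B@(2,3) -> caps B=1 W=0
Move 12: W@(1,3) -> caps B=1 W=1

Answer: BWW.
B.BW
.W.B
W.B.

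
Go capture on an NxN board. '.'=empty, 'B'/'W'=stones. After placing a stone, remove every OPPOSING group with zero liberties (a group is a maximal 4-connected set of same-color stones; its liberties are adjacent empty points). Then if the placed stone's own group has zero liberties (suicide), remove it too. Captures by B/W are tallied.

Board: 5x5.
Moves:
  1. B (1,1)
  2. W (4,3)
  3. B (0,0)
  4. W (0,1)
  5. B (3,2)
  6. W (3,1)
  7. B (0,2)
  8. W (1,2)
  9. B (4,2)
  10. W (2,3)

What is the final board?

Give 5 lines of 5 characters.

Move 1: B@(1,1) -> caps B=0 W=0
Move 2: W@(4,3) -> caps B=0 W=0
Move 3: B@(0,0) -> caps B=0 W=0
Move 4: W@(0,1) -> caps B=0 W=0
Move 5: B@(3,2) -> caps B=0 W=0
Move 6: W@(3,1) -> caps B=0 W=0
Move 7: B@(0,2) -> caps B=1 W=0
Move 8: W@(1,2) -> caps B=1 W=0
Move 9: B@(4,2) -> caps B=1 W=0
Move 10: W@(2,3) -> caps B=1 W=0

Answer: B.B..
.BW..
...W.
.WB..
..BW.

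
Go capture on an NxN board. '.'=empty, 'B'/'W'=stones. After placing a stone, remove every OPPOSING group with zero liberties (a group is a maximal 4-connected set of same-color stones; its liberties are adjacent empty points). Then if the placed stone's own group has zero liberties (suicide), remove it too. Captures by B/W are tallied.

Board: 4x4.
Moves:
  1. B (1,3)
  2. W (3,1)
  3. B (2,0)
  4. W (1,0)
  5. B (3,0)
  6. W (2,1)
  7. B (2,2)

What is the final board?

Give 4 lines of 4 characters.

Answer: ....
W..B
.WB.
.W..

Derivation:
Move 1: B@(1,3) -> caps B=0 W=0
Move 2: W@(3,1) -> caps B=0 W=0
Move 3: B@(2,0) -> caps B=0 W=0
Move 4: W@(1,0) -> caps B=0 W=0
Move 5: B@(3,0) -> caps B=0 W=0
Move 6: W@(2,1) -> caps B=0 W=2
Move 7: B@(2,2) -> caps B=0 W=2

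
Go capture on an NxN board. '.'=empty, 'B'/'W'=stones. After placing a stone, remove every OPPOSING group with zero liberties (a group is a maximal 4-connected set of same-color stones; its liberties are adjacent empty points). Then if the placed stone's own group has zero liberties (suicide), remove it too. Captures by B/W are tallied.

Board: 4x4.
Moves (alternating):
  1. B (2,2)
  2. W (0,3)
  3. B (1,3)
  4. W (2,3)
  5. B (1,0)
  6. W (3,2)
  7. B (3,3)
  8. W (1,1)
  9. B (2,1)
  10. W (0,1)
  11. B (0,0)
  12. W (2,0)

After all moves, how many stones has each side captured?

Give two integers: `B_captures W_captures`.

Answer: 1 2

Derivation:
Move 1: B@(2,2) -> caps B=0 W=0
Move 2: W@(0,3) -> caps B=0 W=0
Move 3: B@(1,3) -> caps B=0 W=0
Move 4: W@(2,3) -> caps B=0 W=0
Move 5: B@(1,0) -> caps B=0 W=0
Move 6: W@(3,2) -> caps B=0 W=0
Move 7: B@(3,3) -> caps B=1 W=0
Move 8: W@(1,1) -> caps B=1 W=0
Move 9: B@(2,1) -> caps B=1 W=0
Move 10: W@(0,1) -> caps B=1 W=0
Move 11: B@(0,0) -> caps B=1 W=0
Move 12: W@(2,0) -> caps B=1 W=2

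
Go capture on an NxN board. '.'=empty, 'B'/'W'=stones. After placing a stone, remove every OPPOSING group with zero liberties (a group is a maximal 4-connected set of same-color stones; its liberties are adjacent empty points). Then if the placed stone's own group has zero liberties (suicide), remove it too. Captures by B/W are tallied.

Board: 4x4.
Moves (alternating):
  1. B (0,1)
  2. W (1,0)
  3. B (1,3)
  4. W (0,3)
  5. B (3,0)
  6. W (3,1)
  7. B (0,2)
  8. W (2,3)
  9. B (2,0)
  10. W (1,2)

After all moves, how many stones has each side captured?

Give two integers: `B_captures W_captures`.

Move 1: B@(0,1) -> caps B=0 W=0
Move 2: W@(1,0) -> caps B=0 W=0
Move 3: B@(1,3) -> caps B=0 W=0
Move 4: W@(0,3) -> caps B=0 W=0
Move 5: B@(3,0) -> caps B=0 W=0
Move 6: W@(3,1) -> caps B=0 W=0
Move 7: B@(0,2) -> caps B=1 W=0
Move 8: W@(2,3) -> caps B=1 W=0
Move 9: B@(2,0) -> caps B=1 W=0
Move 10: W@(1,2) -> caps B=1 W=0

Answer: 1 0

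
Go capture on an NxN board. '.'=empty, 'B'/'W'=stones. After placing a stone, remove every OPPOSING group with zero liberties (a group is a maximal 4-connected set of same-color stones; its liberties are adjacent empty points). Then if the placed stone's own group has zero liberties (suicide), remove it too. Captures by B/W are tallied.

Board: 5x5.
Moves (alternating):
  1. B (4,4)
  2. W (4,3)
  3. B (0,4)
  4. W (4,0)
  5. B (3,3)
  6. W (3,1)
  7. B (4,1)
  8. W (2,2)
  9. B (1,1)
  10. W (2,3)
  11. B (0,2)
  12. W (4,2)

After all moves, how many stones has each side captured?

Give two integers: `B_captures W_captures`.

Move 1: B@(4,4) -> caps B=0 W=0
Move 2: W@(4,3) -> caps B=0 W=0
Move 3: B@(0,4) -> caps B=0 W=0
Move 4: W@(4,0) -> caps B=0 W=0
Move 5: B@(3,3) -> caps B=0 W=0
Move 6: W@(3,1) -> caps B=0 W=0
Move 7: B@(4,1) -> caps B=0 W=0
Move 8: W@(2,2) -> caps B=0 W=0
Move 9: B@(1,1) -> caps B=0 W=0
Move 10: W@(2,3) -> caps B=0 W=0
Move 11: B@(0,2) -> caps B=0 W=0
Move 12: W@(4,2) -> caps B=0 W=1

Answer: 0 1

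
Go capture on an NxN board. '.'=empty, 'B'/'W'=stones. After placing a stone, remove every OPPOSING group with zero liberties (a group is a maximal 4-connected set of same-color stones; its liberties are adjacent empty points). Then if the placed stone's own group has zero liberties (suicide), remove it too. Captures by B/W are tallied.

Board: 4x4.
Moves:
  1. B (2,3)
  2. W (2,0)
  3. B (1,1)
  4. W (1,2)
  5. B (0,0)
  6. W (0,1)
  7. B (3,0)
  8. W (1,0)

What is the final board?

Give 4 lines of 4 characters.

Answer: .W..
WBW.
W..B
B...

Derivation:
Move 1: B@(2,3) -> caps B=0 W=0
Move 2: W@(2,0) -> caps B=0 W=0
Move 3: B@(1,1) -> caps B=0 W=0
Move 4: W@(1,2) -> caps B=0 W=0
Move 5: B@(0,0) -> caps B=0 W=0
Move 6: W@(0,1) -> caps B=0 W=0
Move 7: B@(3,0) -> caps B=0 W=0
Move 8: W@(1,0) -> caps B=0 W=1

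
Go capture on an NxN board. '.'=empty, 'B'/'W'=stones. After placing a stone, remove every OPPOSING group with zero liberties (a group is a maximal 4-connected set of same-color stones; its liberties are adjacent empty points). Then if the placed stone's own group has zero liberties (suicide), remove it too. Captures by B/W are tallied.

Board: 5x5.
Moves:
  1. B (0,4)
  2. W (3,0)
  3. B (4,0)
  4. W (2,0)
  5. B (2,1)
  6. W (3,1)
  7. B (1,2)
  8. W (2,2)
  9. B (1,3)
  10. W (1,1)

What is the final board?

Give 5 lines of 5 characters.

Move 1: B@(0,4) -> caps B=0 W=0
Move 2: W@(3,0) -> caps B=0 W=0
Move 3: B@(4,0) -> caps B=0 W=0
Move 4: W@(2,0) -> caps B=0 W=0
Move 5: B@(2,1) -> caps B=0 W=0
Move 6: W@(3,1) -> caps B=0 W=0
Move 7: B@(1,2) -> caps B=0 W=0
Move 8: W@(2,2) -> caps B=0 W=0
Move 9: B@(1,3) -> caps B=0 W=0
Move 10: W@(1,1) -> caps B=0 W=1

Answer: ....B
.WBB.
W.W..
WW...
B....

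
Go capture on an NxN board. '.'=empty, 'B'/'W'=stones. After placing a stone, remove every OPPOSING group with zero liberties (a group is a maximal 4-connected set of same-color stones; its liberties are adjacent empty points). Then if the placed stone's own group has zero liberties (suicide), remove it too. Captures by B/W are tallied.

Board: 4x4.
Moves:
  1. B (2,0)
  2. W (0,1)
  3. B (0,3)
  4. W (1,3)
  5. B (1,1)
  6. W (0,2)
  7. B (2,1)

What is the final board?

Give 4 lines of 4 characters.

Move 1: B@(2,0) -> caps B=0 W=0
Move 2: W@(0,1) -> caps B=0 W=0
Move 3: B@(0,3) -> caps B=0 W=0
Move 4: W@(1,3) -> caps B=0 W=0
Move 5: B@(1,1) -> caps B=0 W=0
Move 6: W@(0,2) -> caps B=0 W=1
Move 7: B@(2,1) -> caps B=0 W=1

Answer: .WW.
.B.W
BB..
....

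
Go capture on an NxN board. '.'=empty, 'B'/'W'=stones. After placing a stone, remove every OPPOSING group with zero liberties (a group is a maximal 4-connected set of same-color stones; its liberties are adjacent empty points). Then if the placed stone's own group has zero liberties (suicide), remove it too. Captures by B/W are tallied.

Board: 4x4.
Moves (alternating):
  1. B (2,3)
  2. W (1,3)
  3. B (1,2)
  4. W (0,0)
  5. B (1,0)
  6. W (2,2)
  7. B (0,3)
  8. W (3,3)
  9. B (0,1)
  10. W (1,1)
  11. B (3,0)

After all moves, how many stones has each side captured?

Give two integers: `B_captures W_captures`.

Answer: 2 0

Derivation:
Move 1: B@(2,3) -> caps B=0 W=0
Move 2: W@(1,3) -> caps B=0 W=0
Move 3: B@(1,2) -> caps B=0 W=0
Move 4: W@(0,0) -> caps B=0 W=0
Move 5: B@(1,0) -> caps B=0 W=0
Move 6: W@(2,2) -> caps B=0 W=0
Move 7: B@(0,3) -> caps B=1 W=0
Move 8: W@(3,3) -> caps B=1 W=0
Move 9: B@(0,1) -> caps B=2 W=0
Move 10: W@(1,1) -> caps B=2 W=0
Move 11: B@(3,0) -> caps B=2 W=0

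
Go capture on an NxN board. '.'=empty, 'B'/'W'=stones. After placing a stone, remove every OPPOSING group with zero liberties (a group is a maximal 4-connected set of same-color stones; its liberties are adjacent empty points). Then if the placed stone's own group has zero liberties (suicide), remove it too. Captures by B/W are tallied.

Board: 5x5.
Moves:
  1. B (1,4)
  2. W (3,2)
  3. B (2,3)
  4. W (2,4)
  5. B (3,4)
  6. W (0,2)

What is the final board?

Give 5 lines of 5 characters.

Answer: ..W..
....B
...B.
..W.B
.....

Derivation:
Move 1: B@(1,4) -> caps B=0 W=0
Move 2: W@(3,2) -> caps B=0 W=0
Move 3: B@(2,3) -> caps B=0 W=0
Move 4: W@(2,4) -> caps B=0 W=0
Move 5: B@(3,4) -> caps B=1 W=0
Move 6: W@(0,2) -> caps B=1 W=0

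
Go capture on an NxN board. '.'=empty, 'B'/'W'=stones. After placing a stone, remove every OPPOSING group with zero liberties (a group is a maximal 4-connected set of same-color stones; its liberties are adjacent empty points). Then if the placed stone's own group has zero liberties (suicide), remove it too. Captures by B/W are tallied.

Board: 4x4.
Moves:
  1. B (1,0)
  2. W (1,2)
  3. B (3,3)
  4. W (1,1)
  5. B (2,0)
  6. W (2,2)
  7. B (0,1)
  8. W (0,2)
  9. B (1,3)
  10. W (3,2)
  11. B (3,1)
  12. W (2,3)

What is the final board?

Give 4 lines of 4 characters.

Move 1: B@(1,0) -> caps B=0 W=0
Move 2: W@(1,2) -> caps B=0 W=0
Move 3: B@(3,3) -> caps B=0 W=0
Move 4: W@(1,1) -> caps B=0 W=0
Move 5: B@(2,0) -> caps B=0 W=0
Move 6: W@(2,2) -> caps B=0 W=0
Move 7: B@(0,1) -> caps B=0 W=0
Move 8: W@(0,2) -> caps B=0 W=0
Move 9: B@(1,3) -> caps B=0 W=0
Move 10: W@(3,2) -> caps B=0 W=0
Move 11: B@(3,1) -> caps B=0 W=0
Move 12: W@(2,3) -> caps B=0 W=1

Answer: .BW.
BWWB
B.WW
.BW.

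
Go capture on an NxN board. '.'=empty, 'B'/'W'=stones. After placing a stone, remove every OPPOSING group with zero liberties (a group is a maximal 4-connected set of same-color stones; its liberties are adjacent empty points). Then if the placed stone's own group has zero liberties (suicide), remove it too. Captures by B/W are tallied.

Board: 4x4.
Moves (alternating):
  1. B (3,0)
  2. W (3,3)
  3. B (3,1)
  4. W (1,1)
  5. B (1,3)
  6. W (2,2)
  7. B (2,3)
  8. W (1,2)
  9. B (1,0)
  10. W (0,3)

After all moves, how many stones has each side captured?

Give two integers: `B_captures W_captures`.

Move 1: B@(3,0) -> caps B=0 W=0
Move 2: W@(3,3) -> caps B=0 W=0
Move 3: B@(3,1) -> caps B=0 W=0
Move 4: W@(1,1) -> caps B=0 W=0
Move 5: B@(1,3) -> caps B=0 W=0
Move 6: W@(2,2) -> caps B=0 W=0
Move 7: B@(2,3) -> caps B=0 W=0
Move 8: W@(1,2) -> caps B=0 W=0
Move 9: B@(1,0) -> caps B=0 W=0
Move 10: W@(0,3) -> caps B=0 W=2

Answer: 0 2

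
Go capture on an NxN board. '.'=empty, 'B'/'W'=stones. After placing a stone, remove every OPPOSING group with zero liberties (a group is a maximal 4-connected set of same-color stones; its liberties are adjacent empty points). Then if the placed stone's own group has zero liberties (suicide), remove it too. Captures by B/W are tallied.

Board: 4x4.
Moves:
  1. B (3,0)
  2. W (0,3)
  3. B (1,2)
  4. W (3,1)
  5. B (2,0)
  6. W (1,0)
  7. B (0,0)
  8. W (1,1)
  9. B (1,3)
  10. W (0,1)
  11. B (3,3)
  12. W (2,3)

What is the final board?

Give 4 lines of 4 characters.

Answer: .W.W
WWBB
B..W
BW.B

Derivation:
Move 1: B@(3,0) -> caps B=0 W=0
Move 2: W@(0,3) -> caps B=0 W=0
Move 3: B@(1,2) -> caps B=0 W=0
Move 4: W@(3,1) -> caps B=0 W=0
Move 5: B@(2,0) -> caps B=0 W=0
Move 6: W@(1,0) -> caps B=0 W=0
Move 7: B@(0,0) -> caps B=0 W=0
Move 8: W@(1,1) -> caps B=0 W=0
Move 9: B@(1,3) -> caps B=0 W=0
Move 10: W@(0,1) -> caps B=0 W=1
Move 11: B@(3,3) -> caps B=0 W=1
Move 12: W@(2,3) -> caps B=0 W=1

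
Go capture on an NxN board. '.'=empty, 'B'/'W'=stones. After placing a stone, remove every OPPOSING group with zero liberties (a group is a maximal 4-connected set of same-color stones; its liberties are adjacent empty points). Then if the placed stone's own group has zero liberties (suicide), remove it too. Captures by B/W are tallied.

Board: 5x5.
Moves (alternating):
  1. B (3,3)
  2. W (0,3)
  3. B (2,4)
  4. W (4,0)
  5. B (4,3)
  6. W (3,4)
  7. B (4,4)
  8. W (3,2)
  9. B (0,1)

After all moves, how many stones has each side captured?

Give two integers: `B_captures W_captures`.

Answer: 1 0

Derivation:
Move 1: B@(3,3) -> caps B=0 W=0
Move 2: W@(0,3) -> caps B=0 W=0
Move 3: B@(2,4) -> caps B=0 W=0
Move 4: W@(4,0) -> caps B=0 W=0
Move 5: B@(4,3) -> caps B=0 W=0
Move 6: W@(3,4) -> caps B=0 W=0
Move 7: B@(4,4) -> caps B=1 W=0
Move 8: W@(3,2) -> caps B=1 W=0
Move 9: B@(0,1) -> caps B=1 W=0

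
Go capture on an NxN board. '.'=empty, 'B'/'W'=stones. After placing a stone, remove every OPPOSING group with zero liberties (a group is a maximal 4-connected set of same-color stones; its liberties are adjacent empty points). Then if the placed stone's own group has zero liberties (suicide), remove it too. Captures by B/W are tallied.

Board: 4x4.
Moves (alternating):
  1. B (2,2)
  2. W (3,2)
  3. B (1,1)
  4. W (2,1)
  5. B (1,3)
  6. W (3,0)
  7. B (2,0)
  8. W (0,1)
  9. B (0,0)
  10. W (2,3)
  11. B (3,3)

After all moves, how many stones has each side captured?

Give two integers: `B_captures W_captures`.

Answer: 1 0

Derivation:
Move 1: B@(2,2) -> caps B=0 W=0
Move 2: W@(3,2) -> caps B=0 W=0
Move 3: B@(1,1) -> caps B=0 W=0
Move 4: W@(2,1) -> caps B=0 W=0
Move 5: B@(1,3) -> caps B=0 W=0
Move 6: W@(3,0) -> caps B=0 W=0
Move 7: B@(2,0) -> caps B=0 W=0
Move 8: W@(0,1) -> caps B=0 W=0
Move 9: B@(0,0) -> caps B=0 W=0
Move 10: W@(2,3) -> caps B=0 W=0
Move 11: B@(3,3) -> caps B=1 W=0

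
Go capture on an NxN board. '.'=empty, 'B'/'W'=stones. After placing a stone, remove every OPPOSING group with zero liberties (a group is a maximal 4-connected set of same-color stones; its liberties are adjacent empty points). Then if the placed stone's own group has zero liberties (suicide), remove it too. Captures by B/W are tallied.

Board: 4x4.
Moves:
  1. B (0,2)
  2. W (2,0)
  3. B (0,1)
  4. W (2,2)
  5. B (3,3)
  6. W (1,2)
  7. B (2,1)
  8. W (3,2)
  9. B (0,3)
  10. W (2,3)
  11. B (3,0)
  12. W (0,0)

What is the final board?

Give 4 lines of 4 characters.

Move 1: B@(0,2) -> caps B=0 W=0
Move 2: W@(2,0) -> caps B=0 W=0
Move 3: B@(0,1) -> caps B=0 W=0
Move 4: W@(2,2) -> caps B=0 W=0
Move 5: B@(3,3) -> caps B=0 W=0
Move 6: W@(1,2) -> caps B=0 W=0
Move 7: B@(2,1) -> caps B=0 W=0
Move 8: W@(3,2) -> caps B=0 W=0
Move 9: B@(0,3) -> caps B=0 W=0
Move 10: W@(2,3) -> caps B=0 W=1
Move 11: B@(3,0) -> caps B=0 W=1
Move 12: W@(0,0) -> caps B=0 W=1

Answer: WBBB
..W.
WBWW
B.W.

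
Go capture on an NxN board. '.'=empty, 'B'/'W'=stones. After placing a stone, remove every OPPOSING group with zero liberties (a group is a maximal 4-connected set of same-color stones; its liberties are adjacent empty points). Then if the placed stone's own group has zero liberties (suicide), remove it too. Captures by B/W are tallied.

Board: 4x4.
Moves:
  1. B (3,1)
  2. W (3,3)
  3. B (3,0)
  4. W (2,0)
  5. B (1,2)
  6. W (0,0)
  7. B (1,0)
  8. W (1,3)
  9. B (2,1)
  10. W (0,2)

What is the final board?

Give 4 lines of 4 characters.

Answer: W.W.
B.BW
.B..
BB.W

Derivation:
Move 1: B@(3,1) -> caps B=0 W=0
Move 2: W@(3,3) -> caps B=0 W=0
Move 3: B@(3,0) -> caps B=0 W=0
Move 4: W@(2,0) -> caps B=0 W=0
Move 5: B@(1,2) -> caps B=0 W=0
Move 6: W@(0,0) -> caps B=0 W=0
Move 7: B@(1,0) -> caps B=0 W=0
Move 8: W@(1,3) -> caps B=0 W=0
Move 9: B@(2,1) -> caps B=1 W=0
Move 10: W@(0,2) -> caps B=1 W=0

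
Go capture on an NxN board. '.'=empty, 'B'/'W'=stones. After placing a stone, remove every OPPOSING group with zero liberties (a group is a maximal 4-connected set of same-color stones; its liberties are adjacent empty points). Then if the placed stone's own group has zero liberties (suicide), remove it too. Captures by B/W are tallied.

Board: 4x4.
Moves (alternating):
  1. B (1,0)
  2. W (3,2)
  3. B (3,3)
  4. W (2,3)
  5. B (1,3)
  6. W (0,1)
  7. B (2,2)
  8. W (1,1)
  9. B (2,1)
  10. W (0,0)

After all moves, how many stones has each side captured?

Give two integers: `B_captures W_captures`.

Answer: 0 1

Derivation:
Move 1: B@(1,0) -> caps B=0 W=0
Move 2: W@(3,2) -> caps B=0 W=0
Move 3: B@(3,3) -> caps B=0 W=0
Move 4: W@(2,3) -> caps B=0 W=1
Move 5: B@(1,3) -> caps B=0 W=1
Move 6: W@(0,1) -> caps B=0 W=1
Move 7: B@(2,2) -> caps B=0 W=1
Move 8: W@(1,1) -> caps B=0 W=1
Move 9: B@(2,1) -> caps B=0 W=1
Move 10: W@(0,0) -> caps B=0 W=1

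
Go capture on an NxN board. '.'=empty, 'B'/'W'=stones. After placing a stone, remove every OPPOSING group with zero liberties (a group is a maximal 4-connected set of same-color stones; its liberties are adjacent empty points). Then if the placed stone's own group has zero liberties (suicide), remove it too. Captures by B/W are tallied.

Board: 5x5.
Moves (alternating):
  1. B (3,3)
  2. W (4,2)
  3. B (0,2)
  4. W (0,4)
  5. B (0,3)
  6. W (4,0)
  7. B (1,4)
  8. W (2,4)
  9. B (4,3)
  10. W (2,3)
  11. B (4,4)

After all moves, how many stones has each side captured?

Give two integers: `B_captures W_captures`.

Answer: 1 0

Derivation:
Move 1: B@(3,3) -> caps B=0 W=0
Move 2: W@(4,2) -> caps B=0 W=0
Move 3: B@(0,2) -> caps B=0 W=0
Move 4: W@(0,4) -> caps B=0 W=0
Move 5: B@(0,3) -> caps B=0 W=0
Move 6: W@(4,0) -> caps B=0 W=0
Move 7: B@(1,4) -> caps B=1 W=0
Move 8: W@(2,4) -> caps B=1 W=0
Move 9: B@(4,3) -> caps B=1 W=0
Move 10: W@(2,3) -> caps B=1 W=0
Move 11: B@(4,4) -> caps B=1 W=0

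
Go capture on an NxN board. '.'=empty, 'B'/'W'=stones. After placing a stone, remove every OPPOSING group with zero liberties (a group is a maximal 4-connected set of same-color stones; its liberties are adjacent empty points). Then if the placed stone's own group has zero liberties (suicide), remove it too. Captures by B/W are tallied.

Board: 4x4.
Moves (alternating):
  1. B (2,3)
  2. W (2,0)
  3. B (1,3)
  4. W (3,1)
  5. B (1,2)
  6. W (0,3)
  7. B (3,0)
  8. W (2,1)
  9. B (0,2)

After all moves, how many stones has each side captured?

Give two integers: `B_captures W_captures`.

Answer: 1 0

Derivation:
Move 1: B@(2,3) -> caps B=0 W=0
Move 2: W@(2,0) -> caps B=0 W=0
Move 3: B@(1,3) -> caps B=0 W=0
Move 4: W@(3,1) -> caps B=0 W=0
Move 5: B@(1,2) -> caps B=0 W=0
Move 6: W@(0,3) -> caps B=0 W=0
Move 7: B@(3,0) -> caps B=0 W=0
Move 8: W@(2,1) -> caps B=0 W=0
Move 9: B@(0,2) -> caps B=1 W=0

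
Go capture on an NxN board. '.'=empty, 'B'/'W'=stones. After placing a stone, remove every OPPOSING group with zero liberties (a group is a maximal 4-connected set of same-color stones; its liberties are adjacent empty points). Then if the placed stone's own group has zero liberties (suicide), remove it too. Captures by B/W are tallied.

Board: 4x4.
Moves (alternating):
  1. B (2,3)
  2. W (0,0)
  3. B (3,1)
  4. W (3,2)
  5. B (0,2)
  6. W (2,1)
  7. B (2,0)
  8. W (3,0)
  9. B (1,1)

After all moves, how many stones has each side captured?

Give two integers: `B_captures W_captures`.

Answer: 0 1

Derivation:
Move 1: B@(2,3) -> caps B=0 W=0
Move 2: W@(0,0) -> caps B=0 W=0
Move 3: B@(3,1) -> caps B=0 W=0
Move 4: W@(3,2) -> caps B=0 W=0
Move 5: B@(0,2) -> caps B=0 W=0
Move 6: W@(2,1) -> caps B=0 W=0
Move 7: B@(2,0) -> caps B=0 W=0
Move 8: W@(3,0) -> caps B=0 W=1
Move 9: B@(1,1) -> caps B=0 W=1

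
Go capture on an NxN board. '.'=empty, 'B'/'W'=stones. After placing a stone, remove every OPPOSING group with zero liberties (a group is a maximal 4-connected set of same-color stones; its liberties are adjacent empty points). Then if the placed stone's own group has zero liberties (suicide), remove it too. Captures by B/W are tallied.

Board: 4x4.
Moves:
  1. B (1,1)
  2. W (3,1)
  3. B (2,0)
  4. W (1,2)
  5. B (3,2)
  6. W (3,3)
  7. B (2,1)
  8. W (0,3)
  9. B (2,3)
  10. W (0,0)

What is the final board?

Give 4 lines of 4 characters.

Move 1: B@(1,1) -> caps B=0 W=0
Move 2: W@(3,1) -> caps B=0 W=0
Move 3: B@(2,0) -> caps B=0 W=0
Move 4: W@(1,2) -> caps B=0 W=0
Move 5: B@(3,2) -> caps B=0 W=0
Move 6: W@(3,3) -> caps B=0 W=0
Move 7: B@(2,1) -> caps B=0 W=0
Move 8: W@(0,3) -> caps B=0 W=0
Move 9: B@(2,3) -> caps B=1 W=0
Move 10: W@(0,0) -> caps B=1 W=0

Answer: W..W
.BW.
BB.B
.WB.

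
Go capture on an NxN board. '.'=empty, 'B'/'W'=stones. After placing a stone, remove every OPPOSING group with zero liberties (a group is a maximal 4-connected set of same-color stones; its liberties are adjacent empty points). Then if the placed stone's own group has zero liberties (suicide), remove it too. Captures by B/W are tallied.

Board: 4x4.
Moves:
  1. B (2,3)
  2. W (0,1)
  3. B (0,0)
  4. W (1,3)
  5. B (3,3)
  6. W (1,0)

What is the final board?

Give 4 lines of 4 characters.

Move 1: B@(2,3) -> caps B=0 W=0
Move 2: W@(0,1) -> caps B=0 W=0
Move 3: B@(0,0) -> caps B=0 W=0
Move 4: W@(1,3) -> caps B=0 W=0
Move 5: B@(3,3) -> caps B=0 W=0
Move 6: W@(1,0) -> caps B=0 W=1

Answer: .W..
W..W
...B
...B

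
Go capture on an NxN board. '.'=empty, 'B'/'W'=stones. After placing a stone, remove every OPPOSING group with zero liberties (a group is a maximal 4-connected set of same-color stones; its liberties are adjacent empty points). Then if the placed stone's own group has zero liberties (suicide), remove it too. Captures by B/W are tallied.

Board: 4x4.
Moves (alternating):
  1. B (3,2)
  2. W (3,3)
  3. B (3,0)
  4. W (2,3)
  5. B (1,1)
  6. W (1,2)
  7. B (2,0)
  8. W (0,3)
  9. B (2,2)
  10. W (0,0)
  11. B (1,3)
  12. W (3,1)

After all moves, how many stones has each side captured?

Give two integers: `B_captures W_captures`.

Answer: 2 0

Derivation:
Move 1: B@(3,2) -> caps B=0 W=0
Move 2: W@(3,3) -> caps B=0 W=0
Move 3: B@(3,0) -> caps B=0 W=0
Move 4: W@(2,3) -> caps B=0 W=0
Move 5: B@(1,1) -> caps B=0 W=0
Move 6: W@(1,2) -> caps B=0 W=0
Move 7: B@(2,0) -> caps B=0 W=0
Move 8: W@(0,3) -> caps B=0 W=0
Move 9: B@(2,2) -> caps B=0 W=0
Move 10: W@(0,0) -> caps B=0 W=0
Move 11: B@(1,3) -> caps B=2 W=0
Move 12: W@(3,1) -> caps B=2 W=0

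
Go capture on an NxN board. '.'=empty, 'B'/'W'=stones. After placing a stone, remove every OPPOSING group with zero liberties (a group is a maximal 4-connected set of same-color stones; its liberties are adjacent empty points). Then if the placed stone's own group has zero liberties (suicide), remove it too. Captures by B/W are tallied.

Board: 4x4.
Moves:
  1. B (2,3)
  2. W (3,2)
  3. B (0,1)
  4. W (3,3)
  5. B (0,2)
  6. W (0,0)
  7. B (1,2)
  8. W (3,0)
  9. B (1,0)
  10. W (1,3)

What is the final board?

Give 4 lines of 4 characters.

Move 1: B@(2,3) -> caps B=0 W=0
Move 2: W@(3,2) -> caps B=0 W=0
Move 3: B@(0,1) -> caps B=0 W=0
Move 4: W@(3,3) -> caps B=0 W=0
Move 5: B@(0,2) -> caps B=0 W=0
Move 6: W@(0,0) -> caps B=0 W=0
Move 7: B@(1,2) -> caps B=0 W=0
Move 8: W@(3,0) -> caps B=0 W=0
Move 9: B@(1,0) -> caps B=1 W=0
Move 10: W@(1,3) -> caps B=1 W=0

Answer: .BB.
B.BW
...B
W.WW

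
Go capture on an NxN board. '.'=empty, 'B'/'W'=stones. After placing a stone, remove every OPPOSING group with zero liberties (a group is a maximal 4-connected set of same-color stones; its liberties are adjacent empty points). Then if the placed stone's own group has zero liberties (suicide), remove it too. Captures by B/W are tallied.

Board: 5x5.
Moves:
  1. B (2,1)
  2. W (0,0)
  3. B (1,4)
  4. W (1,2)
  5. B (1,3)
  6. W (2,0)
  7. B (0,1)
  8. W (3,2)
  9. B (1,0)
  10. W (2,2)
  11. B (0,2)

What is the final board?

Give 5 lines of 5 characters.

Move 1: B@(2,1) -> caps B=0 W=0
Move 2: W@(0,0) -> caps B=0 W=0
Move 3: B@(1,4) -> caps B=0 W=0
Move 4: W@(1,2) -> caps B=0 W=0
Move 5: B@(1,3) -> caps B=0 W=0
Move 6: W@(2,0) -> caps B=0 W=0
Move 7: B@(0,1) -> caps B=0 W=0
Move 8: W@(3,2) -> caps B=0 W=0
Move 9: B@(1,0) -> caps B=1 W=0
Move 10: W@(2,2) -> caps B=1 W=0
Move 11: B@(0,2) -> caps B=1 W=0

Answer: .BB..
B.WBB
WBW..
..W..
.....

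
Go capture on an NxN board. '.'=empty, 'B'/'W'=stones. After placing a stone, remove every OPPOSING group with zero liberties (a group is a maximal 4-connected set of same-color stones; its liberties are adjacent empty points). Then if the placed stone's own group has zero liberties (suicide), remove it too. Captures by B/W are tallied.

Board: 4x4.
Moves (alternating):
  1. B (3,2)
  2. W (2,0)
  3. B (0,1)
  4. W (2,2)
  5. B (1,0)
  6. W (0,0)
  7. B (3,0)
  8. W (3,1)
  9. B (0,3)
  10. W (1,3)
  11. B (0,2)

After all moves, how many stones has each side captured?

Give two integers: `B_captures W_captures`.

Answer: 0 1

Derivation:
Move 1: B@(3,2) -> caps B=0 W=0
Move 2: W@(2,0) -> caps B=0 W=0
Move 3: B@(0,1) -> caps B=0 W=0
Move 4: W@(2,2) -> caps B=0 W=0
Move 5: B@(1,0) -> caps B=0 W=0
Move 6: W@(0,0) -> caps B=0 W=0
Move 7: B@(3,0) -> caps B=0 W=0
Move 8: W@(3,1) -> caps B=0 W=1
Move 9: B@(0,3) -> caps B=0 W=1
Move 10: W@(1,3) -> caps B=0 W=1
Move 11: B@(0,2) -> caps B=0 W=1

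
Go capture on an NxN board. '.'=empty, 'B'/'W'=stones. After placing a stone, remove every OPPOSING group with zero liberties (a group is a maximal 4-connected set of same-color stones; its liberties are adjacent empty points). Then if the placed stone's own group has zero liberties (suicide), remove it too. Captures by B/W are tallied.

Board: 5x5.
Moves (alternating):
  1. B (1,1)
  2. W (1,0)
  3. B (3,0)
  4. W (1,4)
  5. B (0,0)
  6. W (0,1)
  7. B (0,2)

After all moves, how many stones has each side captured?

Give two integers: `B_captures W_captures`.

Answer: 0 1

Derivation:
Move 1: B@(1,1) -> caps B=0 W=0
Move 2: W@(1,0) -> caps B=0 W=0
Move 3: B@(3,0) -> caps B=0 W=0
Move 4: W@(1,4) -> caps B=0 W=0
Move 5: B@(0,0) -> caps B=0 W=0
Move 6: W@(0,1) -> caps B=0 W=1
Move 7: B@(0,2) -> caps B=0 W=1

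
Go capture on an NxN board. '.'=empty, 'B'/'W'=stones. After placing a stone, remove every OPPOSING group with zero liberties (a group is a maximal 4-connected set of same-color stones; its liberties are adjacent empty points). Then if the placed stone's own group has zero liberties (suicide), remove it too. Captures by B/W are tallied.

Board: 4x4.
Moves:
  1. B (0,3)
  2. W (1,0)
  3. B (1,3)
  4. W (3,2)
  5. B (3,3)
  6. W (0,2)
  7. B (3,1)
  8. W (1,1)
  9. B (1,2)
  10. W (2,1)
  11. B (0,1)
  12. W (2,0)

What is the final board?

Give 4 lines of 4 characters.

Answer: .B.B
WWBB
WW..
.BWB

Derivation:
Move 1: B@(0,3) -> caps B=0 W=0
Move 2: W@(1,0) -> caps B=0 W=0
Move 3: B@(1,3) -> caps B=0 W=0
Move 4: W@(3,2) -> caps B=0 W=0
Move 5: B@(3,3) -> caps B=0 W=0
Move 6: W@(0,2) -> caps B=0 W=0
Move 7: B@(3,1) -> caps B=0 W=0
Move 8: W@(1,1) -> caps B=0 W=0
Move 9: B@(1,2) -> caps B=0 W=0
Move 10: W@(2,1) -> caps B=0 W=0
Move 11: B@(0,1) -> caps B=1 W=0
Move 12: W@(2,0) -> caps B=1 W=0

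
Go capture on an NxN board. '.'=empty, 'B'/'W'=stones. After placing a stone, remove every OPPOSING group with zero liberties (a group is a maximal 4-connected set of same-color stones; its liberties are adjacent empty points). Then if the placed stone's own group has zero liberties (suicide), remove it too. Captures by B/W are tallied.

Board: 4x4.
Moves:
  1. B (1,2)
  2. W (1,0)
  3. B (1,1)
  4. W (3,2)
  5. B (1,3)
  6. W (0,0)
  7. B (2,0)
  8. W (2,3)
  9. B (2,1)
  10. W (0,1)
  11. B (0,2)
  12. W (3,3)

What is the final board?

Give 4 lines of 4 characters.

Answer: ..B.
.BBB
BB.W
..WW

Derivation:
Move 1: B@(1,2) -> caps B=0 W=0
Move 2: W@(1,0) -> caps B=0 W=0
Move 3: B@(1,1) -> caps B=0 W=0
Move 4: W@(3,2) -> caps B=0 W=0
Move 5: B@(1,3) -> caps B=0 W=0
Move 6: W@(0,0) -> caps B=0 W=0
Move 7: B@(2,0) -> caps B=0 W=0
Move 8: W@(2,3) -> caps B=0 W=0
Move 9: B@(2,1) -> caps B=0 W=0
Move 10: W@(0,1) -> caps B=0 W=0
Move 11: B@(0,2) -> caps B=3 W=0
Move 12: W@(3,3) -> caps B=3 W=0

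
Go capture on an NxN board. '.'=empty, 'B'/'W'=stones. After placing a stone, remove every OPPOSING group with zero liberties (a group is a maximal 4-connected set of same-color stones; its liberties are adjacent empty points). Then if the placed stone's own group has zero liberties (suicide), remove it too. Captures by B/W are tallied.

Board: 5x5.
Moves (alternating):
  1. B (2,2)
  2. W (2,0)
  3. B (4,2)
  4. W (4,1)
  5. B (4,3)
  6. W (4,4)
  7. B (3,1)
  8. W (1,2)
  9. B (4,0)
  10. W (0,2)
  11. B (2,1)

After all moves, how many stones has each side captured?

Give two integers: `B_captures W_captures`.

Answer: 1 0

Derivation:
Move 1: B@(2,2) -> caps B=0 W=0
Move 2: W@(2,0) -> caps B=0 W=0
Move 3: B@(4,2) -> caps B=0 W=0
Move 4: W@(4,1) -> caps B=0 W=0
Move 5: B@(4,3) -> caps B=0 W=0
Move 6: W@(4,4) -> caps B=0 W=0
Move 7: B@(3,1) -> caps B=0 W=0
Move 8: W@(1,2) -> caps B=0 W=0
Move 9: B@(4,0) -> caps B=1 W=0
Move 10: W@(0,2) -> caps B=1 W=0
Move 11: B@(2,1) -> caps B=1 W=0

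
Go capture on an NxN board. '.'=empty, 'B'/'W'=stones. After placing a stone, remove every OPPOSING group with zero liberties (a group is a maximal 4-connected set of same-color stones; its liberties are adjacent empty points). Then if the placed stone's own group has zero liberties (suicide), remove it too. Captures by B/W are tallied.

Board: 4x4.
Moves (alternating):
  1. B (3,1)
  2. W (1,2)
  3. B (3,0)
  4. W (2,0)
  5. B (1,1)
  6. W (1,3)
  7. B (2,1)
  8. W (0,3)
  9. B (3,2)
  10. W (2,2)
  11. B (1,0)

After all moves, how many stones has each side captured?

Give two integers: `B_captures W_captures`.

Move 1: B@(3,1) -> caps B=0 W=0
Move 2: W@(1,2) -> caps B=0 W=0
Move 3: B@(3,0) -> caps B=0 W=0
Move 4: W@(2,0) -> caps B=0 W=0
Move 5: B@(1,1) -> caps B=0 W=0
Move 6: W@(1,3) -> caps B=0 W=0
Move 7: B@(2,1) -> caps B=0 W=0
Move 8: W@(0,3) -> caps B=0 W=0
Move 9: B@(3,2) -> caps B=0 W=0
Move 10: W@(2,2) -> caps B=0 W=0
Move 11: B@(1,0) -> caps B=1 W=0

Answer: 1 0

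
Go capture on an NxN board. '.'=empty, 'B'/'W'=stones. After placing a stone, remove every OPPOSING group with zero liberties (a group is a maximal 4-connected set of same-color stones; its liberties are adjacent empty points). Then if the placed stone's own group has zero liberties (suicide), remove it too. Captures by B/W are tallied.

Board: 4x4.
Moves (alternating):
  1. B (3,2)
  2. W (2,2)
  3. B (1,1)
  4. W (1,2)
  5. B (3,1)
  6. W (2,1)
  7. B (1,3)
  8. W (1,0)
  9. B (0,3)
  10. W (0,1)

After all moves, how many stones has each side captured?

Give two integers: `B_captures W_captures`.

Answer: 0 1

Derivation:
Move 1: B@(3,2) -> caps B=0 W=0
Move 2: W@(2,2) -> caps B=0 W=0
Move 3: B@(1,1) -> caps B=0 W=0
Move 4: W@(1,2) -> caps B=0 W=0
Move 5: B@(3,1) -> caps B=0 W=0
Move 6: W@(2,1) -> caps B=0 W=0
Move 7: B@(1,3) -> caps B=0 W=0
Move 8: W@(1,0) -> caps B=0 W=0
Move 9: B@(0,3) -> caps B=0 W=0
Move 10: W@(0,1) -> caps B=0 W=1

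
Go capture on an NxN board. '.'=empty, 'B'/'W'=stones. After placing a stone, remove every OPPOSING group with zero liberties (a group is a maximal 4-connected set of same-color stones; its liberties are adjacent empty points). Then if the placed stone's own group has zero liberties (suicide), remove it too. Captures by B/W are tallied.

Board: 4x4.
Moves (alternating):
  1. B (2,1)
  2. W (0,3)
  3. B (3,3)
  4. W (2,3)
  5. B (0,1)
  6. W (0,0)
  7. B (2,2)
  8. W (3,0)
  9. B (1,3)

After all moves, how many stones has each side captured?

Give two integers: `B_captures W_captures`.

Move 1: B@(2,1) -> caps B=0 W=0
Move 2: W@(0,3) -> caps B=0 W=0
Move 3: B@(3,3) -> caps B=0 W=0
Move 4: W@(2,3) -> caps B=0 W=0
Move 5: B@(0,1) -> caps B=0 W=0
Move 6: W@(0,0) -> caps B=0 W=0
Move 7: B@(2,2) -> caps B=0 W=0
Move 8: W@(3,0) -> caps B=0 W=0
Move 9: B@(1,3) -> caps B=1 W=0

Answer: 1 0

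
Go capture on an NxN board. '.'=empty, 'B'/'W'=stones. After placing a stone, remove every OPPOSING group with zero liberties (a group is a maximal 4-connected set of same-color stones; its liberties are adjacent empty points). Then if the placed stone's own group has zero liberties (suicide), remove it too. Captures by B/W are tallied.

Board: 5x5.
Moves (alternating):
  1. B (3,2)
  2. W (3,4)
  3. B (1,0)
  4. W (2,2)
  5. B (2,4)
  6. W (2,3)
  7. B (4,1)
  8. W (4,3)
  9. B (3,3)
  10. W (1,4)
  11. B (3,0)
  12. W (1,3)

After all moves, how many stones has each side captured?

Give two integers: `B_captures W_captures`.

Answer: 0 1

Derivation:
Move 1: B@(3,2) -> caps B=0 W=0
Move 2: W@(3,4) -> caps B=0 W=0
Move 3: B@(1,0) -> caps B=0 W=0
Move 4: W@(2,2) -> caps B=0 W=0
Move 5: B@(2,4) -> caps B=0 W=0
Move 6: W@(2,3) -> caps B=0 W=0
Move 7: B@(4,1) -> caps B=0 W=0
Move 8: W@(4,3) -> caps B=0 W=0
Move 9: B@(3,3) -> caps B=0 W=0
Move 10: W@(1,4) -> caps B=0 W=1
Move 11: B@(3,0) -> caps B=0 W=1
Move 12: W@(1,3) -> caps B=0 W=1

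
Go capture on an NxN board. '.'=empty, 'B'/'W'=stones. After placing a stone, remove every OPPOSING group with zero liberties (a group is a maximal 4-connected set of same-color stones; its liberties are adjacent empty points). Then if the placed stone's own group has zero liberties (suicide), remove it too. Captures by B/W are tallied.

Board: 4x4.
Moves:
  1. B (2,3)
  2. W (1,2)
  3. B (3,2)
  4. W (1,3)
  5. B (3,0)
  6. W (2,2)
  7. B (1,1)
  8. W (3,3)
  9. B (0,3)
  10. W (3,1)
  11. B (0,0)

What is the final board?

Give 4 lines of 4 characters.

Move 1: B@(2,3) -> caps B=0 W=0
Move 2: W@(1,2) -> caps B=0 W=0
Move 3: B@(3,2) -> caps B=0 W=0
Move 4: W@(1,3) -> caps B=0 W=0
Move 5: B@(3,0) -> caps B=0 W=0
Move 6: W@(2,2) -> caps B=0 W=0
Move 7: B@(1,1) -> caps B=0 W=0
Move 8: W@(3,3) -> caps B=0 W=1
Move 9: B@(0,3) -> caps B=0 W=1
Move 10: W@(3,1) -> caps B=0 W=2
Move 11: B@(0,0) -> caps B=0 W=2

Answer: B..B
.BWW
..W.
BW.W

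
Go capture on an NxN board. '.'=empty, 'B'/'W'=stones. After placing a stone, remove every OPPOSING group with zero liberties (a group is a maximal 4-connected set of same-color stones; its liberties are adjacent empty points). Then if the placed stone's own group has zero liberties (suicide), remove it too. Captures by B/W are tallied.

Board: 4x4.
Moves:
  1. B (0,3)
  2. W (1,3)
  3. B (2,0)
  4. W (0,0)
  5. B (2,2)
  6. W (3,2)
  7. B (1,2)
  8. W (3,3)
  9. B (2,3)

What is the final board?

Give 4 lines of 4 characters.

Answer: W..B
..B.
B.BB
..WW

Derivation:
Move 1: B@(0,3) -> caps B=0 W=0
Move 2: W@(1,3) -> caps B=0 W=0
Move 3: B@(2,0) -> caps B=0 W=0
Move 4: W@(0,0) -> caps B=0 W=0
Move 5: B@(2,2) -> caps B=0 W=0
Move 6: W@(3,2) -> caps B=0 W=0
Move 7: B@(1,2) -> caps B=0 W=0
Move 8: W@(3,3) -> caps B=0 W=0
Move 9: B@(2,3) -> caps B=1 W=0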